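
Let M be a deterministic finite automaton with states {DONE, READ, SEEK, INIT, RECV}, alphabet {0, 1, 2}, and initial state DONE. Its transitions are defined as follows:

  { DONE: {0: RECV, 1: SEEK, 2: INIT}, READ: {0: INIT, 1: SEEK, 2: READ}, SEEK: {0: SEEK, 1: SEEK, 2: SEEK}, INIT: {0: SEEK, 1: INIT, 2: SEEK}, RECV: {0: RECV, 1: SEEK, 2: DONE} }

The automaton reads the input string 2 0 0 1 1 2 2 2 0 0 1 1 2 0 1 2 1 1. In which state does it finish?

Trace: DONE -2-> INIT -0-> SEEK -0-> SEEK -1-> SEEK -1-> SEEK -2-> SEEK -2-> SEEK -2-> SEEK -0-> SEEK -0-> SEEK -1-> SEEK -1-> SEEK -2-> SEEK -0-> SEEK -1-> SEEK -2-> SEEK -1-> SEEK -1-> SEEK

SEEK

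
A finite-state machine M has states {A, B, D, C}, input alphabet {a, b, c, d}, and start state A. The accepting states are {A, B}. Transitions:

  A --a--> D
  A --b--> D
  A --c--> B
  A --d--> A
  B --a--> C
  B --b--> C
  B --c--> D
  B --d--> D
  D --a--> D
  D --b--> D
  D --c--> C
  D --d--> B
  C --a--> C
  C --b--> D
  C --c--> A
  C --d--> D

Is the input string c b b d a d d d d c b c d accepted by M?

No

A → B → C → D → B → C → D → B → D → B → D → D → C → D
End state D is not accepting.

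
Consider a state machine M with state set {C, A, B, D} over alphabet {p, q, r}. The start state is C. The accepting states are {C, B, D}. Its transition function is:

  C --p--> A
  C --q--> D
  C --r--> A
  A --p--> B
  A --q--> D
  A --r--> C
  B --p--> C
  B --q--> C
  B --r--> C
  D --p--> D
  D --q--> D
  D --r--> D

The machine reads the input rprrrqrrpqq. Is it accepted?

Yes

Trace: C -r-> A -p-> B -r-> C -r-> A -r-> C -q-> D -r-> D -r-> D -p-> D -q-> D -q-> D
End state D is accepting.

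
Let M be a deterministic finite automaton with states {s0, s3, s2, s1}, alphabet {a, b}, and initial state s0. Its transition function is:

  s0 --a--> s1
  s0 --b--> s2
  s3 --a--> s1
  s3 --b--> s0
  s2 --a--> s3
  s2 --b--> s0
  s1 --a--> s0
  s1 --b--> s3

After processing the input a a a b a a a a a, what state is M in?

s1

s0 → s1 → s0 → s1 → s3 → s1 → s0 → s1 → s0 → s1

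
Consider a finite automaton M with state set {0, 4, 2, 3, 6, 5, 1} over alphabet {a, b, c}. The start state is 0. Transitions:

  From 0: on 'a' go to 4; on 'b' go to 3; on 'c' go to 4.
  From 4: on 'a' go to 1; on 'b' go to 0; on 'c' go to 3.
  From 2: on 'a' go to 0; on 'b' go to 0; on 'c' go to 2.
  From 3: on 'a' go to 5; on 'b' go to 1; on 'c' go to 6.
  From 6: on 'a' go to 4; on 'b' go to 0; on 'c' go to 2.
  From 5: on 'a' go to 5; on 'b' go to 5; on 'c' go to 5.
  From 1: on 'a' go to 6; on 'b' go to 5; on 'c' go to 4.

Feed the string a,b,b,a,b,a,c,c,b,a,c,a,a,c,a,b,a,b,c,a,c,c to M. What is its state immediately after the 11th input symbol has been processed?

Trace: 0 -a-> 4 -b-> 0 -b-> 3 -a-> 5 -b-> 5 -a-> 5 -c-> 5 -c-> 5 -b-> 5 -a-> 5 -c-> 5
After 11 symbols: 5.

5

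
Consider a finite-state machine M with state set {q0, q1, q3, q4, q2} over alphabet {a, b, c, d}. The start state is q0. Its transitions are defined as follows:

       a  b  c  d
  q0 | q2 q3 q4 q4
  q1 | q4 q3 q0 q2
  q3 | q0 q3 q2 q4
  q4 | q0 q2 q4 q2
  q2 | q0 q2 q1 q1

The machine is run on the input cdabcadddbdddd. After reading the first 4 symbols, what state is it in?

q3

Trace: q0 -c-> q4 -d-> q2 -a-> q0 -b-> q3
After 4 symbols: q3.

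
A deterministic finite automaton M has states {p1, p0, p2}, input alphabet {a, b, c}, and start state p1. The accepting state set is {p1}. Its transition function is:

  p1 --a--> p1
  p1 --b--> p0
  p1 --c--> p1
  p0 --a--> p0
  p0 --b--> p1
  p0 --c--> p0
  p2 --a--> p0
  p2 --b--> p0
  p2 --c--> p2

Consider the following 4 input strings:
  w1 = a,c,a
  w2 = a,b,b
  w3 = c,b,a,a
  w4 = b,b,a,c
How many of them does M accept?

3

w1: Trace: p1 -a-> p1 -c-> p1 -a-> p1  → end p1, accepted
w2: Trace: p1 -a-> p1 -b-> p0 -b-> p1  → end p1, accepted
w3: Trace: p1 -c-> p1 -b-> p0 -a-> p0 -a-> p0  → end p0, rejected
w4: Trace: p1 -b-> p0 -b-> p1 -a-> p1 -c-> p1  → end p1, accepted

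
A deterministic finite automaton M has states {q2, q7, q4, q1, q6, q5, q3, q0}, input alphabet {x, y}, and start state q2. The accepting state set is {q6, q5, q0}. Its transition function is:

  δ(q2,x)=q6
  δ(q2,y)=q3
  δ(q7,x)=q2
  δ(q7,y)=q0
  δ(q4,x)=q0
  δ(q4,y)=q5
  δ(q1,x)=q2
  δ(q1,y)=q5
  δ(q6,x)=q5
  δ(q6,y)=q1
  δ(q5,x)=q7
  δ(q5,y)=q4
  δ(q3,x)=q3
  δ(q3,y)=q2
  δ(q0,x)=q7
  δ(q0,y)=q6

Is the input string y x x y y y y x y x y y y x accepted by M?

q2 → q3 → q3 → q3 → q2 → q3 → q2 → q3 → q3 → q2 → q6 → q1 → q5 → q4 → q0
End state q0 is accepting.

Yes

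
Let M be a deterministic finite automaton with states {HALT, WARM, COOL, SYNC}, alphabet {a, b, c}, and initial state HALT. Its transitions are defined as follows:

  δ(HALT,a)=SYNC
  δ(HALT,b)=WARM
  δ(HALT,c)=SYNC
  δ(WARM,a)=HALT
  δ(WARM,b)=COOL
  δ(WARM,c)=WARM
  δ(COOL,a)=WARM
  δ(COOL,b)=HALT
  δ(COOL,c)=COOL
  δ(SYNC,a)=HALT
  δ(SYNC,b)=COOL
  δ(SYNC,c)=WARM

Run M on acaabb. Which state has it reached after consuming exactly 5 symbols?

HALT → SYNC → WARM → HALT → SYNC → COOL
After 5 symbols: COOL.

COOL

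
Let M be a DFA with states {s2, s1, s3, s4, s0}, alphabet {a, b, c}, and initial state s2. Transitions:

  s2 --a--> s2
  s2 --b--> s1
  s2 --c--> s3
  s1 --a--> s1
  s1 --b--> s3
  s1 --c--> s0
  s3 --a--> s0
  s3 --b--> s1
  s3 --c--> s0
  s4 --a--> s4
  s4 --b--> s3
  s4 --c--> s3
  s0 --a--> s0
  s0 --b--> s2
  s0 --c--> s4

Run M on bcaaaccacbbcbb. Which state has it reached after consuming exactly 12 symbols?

start at s2
read 'b': s2 → s1
read 'c': s1 → s0
read 'a': s0 → s0
read 'a': s0 → s0
read 'a': s0 → s0
read 'c': s0 → s4
read 'c': s4 → s3
read 'a': s3 → s0
read 'c': s0 → s4
read 'b': s4 → s3
read 'b': s3 → s1
read 'c': s1 → s0
After 12 symbols: s0.

s0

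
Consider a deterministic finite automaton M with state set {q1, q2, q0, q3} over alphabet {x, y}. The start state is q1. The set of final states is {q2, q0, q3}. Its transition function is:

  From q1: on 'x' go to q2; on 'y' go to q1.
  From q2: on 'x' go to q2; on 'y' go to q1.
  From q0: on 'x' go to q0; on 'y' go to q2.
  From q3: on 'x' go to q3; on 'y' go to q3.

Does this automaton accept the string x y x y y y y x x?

Yes

Trace: q1 -x-> q2 -y-> q1 -x-> q2 -y-> q1 -y-> q1 -y-> q1 -y-> q1 -x-> q2 -x-> q2
End state q2 is accepting.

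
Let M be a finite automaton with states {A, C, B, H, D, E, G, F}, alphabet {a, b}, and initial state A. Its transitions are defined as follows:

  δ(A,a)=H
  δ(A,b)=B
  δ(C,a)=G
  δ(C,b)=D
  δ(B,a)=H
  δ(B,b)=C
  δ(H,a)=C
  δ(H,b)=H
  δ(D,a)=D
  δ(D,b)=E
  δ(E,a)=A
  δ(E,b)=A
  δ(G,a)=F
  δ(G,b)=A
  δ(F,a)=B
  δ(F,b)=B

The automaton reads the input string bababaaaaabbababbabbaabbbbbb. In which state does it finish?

B

Trace: A -b-> B -a-> H -b-> H -a-> C -b-> D -a-> D -a-> D -a-> D -a-> D -a-> D -b-> E -b-> A -a-> H -b-> H -a-> C -b-> D -b-> E -a-> A -b-> B -b-> C -a-> G -a-> F -b-> B -b-> C -b-> D -b-> E -b-> A -b-> B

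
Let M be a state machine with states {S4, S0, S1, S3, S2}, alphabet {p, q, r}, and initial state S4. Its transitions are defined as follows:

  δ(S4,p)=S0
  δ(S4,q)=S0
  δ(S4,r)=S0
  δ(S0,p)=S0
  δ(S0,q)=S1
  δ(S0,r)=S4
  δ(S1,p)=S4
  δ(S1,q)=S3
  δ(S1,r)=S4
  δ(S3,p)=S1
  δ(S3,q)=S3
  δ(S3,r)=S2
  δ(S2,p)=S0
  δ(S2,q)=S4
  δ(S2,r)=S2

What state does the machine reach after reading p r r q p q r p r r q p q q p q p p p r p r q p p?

S0

Trace: S4 -p-> S0 -r-> S4 -r-> S0 -q-> S1 -p-> S4 -q-> S0 -r-> S4 -p-> S0 -r-> S4 -r-> S0 -q-> S1 -p-> S4 -q-> S0 -q-> S1 -p-> S4 -q-> S0 -p-> S0 -p-> S0 -p-> S0 -r-> S4 -p-> S0 -r-> S4 -q-> S0 -p-> S0 -p-> S0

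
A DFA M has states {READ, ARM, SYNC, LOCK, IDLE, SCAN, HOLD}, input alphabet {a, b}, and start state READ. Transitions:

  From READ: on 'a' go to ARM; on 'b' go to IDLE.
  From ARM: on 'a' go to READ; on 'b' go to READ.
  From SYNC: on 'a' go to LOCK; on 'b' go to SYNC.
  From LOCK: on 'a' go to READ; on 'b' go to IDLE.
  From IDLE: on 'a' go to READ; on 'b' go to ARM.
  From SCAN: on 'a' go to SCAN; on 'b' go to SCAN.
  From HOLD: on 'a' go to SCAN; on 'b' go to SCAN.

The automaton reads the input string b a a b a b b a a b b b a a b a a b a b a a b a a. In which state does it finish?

READ → IDLE → READ → ARM → READ → ARM → READ → IDLE → READ → ARM → READ → IDLE → ARM → READ → ARM → READ → ARM → READ → IDLE → READ → IDLE → READ → ARM → READ → ARM → READ

READ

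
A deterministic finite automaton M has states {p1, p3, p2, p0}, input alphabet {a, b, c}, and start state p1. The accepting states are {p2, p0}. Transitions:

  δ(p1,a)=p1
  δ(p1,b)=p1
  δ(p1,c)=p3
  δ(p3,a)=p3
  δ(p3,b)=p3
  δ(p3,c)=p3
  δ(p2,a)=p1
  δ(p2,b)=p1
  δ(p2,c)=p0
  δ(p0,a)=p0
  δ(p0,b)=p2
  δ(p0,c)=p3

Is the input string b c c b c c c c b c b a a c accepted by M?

No

p1 → p1 → p3 → p3 → p3 → p3 → p3 → p3 → p3 → p3 → p3 → p3 → p3 → p3 → p3
End state p3 is not accepting.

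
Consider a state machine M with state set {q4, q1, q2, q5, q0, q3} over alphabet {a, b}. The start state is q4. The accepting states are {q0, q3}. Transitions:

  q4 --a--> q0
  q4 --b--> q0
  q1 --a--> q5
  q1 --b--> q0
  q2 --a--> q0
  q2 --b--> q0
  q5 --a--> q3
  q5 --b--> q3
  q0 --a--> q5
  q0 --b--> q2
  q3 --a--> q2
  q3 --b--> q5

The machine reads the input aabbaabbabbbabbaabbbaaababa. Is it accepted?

Trace: q4 -a-> q0 -a-> q5 -b-> q3 -b-> q5 -a-> q3 -a-> q2 -b-> q0 -b-> q2 -a-> q0 -b-> q2 -b-> q0 -b-> q2 -a-> q0 -b-> q2 -b-> q0 -a-> q5 -a-> q3 -b-> q5 -b-> q3 -b-> q5 -a-> q3 -a-> q2 -a-> q0 -b-> q2 -a-> q0 -b-> q2 -a-> q0
End state q0 is accepting.

Yes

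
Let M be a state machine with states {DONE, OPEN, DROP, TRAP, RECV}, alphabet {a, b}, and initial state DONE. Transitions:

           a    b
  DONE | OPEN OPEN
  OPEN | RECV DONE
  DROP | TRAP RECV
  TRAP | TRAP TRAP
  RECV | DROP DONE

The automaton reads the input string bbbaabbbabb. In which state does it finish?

DONE → OPEN → DONE → OPEN → RECV → DROP → RECV → DONE → OPEN → RECV → DONE → OPEN

OPEN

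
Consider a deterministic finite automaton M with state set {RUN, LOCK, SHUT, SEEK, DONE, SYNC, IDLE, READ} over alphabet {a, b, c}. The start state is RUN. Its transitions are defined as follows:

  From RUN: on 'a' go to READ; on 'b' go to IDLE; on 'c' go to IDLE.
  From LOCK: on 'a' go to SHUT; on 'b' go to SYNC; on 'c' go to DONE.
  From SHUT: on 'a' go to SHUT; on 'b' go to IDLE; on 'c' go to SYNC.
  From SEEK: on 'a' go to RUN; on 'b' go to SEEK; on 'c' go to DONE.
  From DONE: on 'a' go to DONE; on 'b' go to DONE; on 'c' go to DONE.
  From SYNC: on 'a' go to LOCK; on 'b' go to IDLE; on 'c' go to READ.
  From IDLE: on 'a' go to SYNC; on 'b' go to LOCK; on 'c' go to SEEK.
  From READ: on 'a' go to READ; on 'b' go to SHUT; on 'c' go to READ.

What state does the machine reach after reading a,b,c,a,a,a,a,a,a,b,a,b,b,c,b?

Trace: RUN -a-> READ -b-> SHUT -c-> SYNC -a-> LOCK -a-> SHUT -a-> SHUT -a-> SHUT -a-> SHUT -a-> SHUT -b-> IDLE -a-> SYNC -b-> IDLE -b-> LOCK -c-> DONE -b-> DONE

DONE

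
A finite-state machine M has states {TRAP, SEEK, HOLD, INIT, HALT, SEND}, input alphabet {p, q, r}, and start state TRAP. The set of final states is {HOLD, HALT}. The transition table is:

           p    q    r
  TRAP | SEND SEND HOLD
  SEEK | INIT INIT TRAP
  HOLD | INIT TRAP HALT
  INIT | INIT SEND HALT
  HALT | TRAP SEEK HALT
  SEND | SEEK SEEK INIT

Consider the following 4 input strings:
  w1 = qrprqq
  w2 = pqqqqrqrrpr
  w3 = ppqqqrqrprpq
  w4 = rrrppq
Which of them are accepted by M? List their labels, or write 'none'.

w2

w1: Trace: TRAP -q-> SEND -r-> INIT -p-> INIT -r-> HALT -q-> SEEK -q-> INIT  → end INIT, rejected
w2: Trace: TRAP -p-> SEND -q-> SEEK -q-> INIT -q-> SEND -q-> SEEK -r-> TRAP -q-> SEND -r-> INIT -r-> HALT -p-> TRAP -r-> HOLD  → end HOLD, accepted
w3: Trace: TRAP -p-> SEND -p-> SEEK -q-> INIT -q-> SEND -q-> SEEK -r-> TRAP -q-> SEND -r-> INIT -p-> INIT -r-> HALT -p-> TRAP -q-> SEND  → end SEND, rejected
w4: Trace: TRAP -r-> HOLD -r-> HALT -r-> HALT -p-> TRAP -p-> SEND -q-> SEEK  → end SEEK, rejected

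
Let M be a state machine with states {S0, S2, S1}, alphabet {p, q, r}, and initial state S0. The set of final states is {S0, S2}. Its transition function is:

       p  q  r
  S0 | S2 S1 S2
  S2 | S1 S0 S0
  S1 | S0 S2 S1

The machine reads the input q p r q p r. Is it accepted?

start at S0
read 'q': S0 → S1
read 'p': S1 → S0
read 'r': S0 → S2
read 'q': S2 → S0
read 'p': S0 → S2
read 'r': S2 → S0
End state S0 is accepting.

Yes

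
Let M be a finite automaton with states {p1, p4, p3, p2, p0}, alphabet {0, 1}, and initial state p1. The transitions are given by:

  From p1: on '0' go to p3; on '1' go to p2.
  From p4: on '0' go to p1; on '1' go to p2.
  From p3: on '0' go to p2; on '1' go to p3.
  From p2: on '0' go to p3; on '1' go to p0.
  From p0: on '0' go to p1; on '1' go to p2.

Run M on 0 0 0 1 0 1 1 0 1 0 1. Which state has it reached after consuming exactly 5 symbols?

start at p1
read '0': p1 → p3
read '0': p3 → p2
read '0': p2 → p3
read '1': p3 → p3
read '0': p3 → p2
After 5 symbols: p2.

p2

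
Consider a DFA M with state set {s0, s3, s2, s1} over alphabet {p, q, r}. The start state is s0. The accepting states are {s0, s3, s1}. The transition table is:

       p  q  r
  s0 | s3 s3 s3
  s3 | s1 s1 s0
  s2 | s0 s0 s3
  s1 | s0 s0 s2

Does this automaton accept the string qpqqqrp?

Yes

start at s0
read 'q': s0 → s3
read 'p': s3 → s1
read 'q': s1 → s0
read 'q': s0 → s3
read 'q': s3 → s1
read 'r': s1 → s2
read 'p': s2 → s0
End state s0 is accepting.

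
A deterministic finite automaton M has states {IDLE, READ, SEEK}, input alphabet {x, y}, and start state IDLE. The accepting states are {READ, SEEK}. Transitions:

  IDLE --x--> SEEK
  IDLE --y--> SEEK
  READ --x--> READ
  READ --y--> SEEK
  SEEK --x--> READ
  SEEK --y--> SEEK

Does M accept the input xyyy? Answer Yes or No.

start at IDLE
read 'x': IDLE → SEEK
read 'y': SEEK → SEEK
read 'y': SEEK → SEEK
read 'y': SEEK → SEEK
End state SEEK is accepting.

Yes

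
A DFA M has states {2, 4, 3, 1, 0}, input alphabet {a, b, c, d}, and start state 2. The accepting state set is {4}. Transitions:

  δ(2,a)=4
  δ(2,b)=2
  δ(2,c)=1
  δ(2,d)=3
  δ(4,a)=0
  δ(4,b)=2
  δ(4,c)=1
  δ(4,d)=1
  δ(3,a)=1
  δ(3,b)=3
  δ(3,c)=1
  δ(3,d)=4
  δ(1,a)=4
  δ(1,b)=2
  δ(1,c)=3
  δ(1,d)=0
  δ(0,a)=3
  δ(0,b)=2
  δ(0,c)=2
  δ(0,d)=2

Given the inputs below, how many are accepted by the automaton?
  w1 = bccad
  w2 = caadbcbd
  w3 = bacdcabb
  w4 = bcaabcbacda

w1:
  start at 2
  read 'b': 2 → 2
  read 'c': 2 → 1
  read 'c': 1 → 3
  read 'a': 3 → 1
  read 'd': 1 → 0
  end 0, rejected
w2:
  start at 2
  read 'c': 2 → 1
  read 'a': 1 → 4
  read 'a': 4 → 0
  read 'd': 0 → 2
  read 'b': 2 → 2
  read 'c': 2 → 1
  read 'b': 1 → 2
  read 'd': 2 → 3
  end 3, rejected
w3:
  start at 2
  read 'b': 2 → 2
  read 'a': 2 → 4
  read 'c': 4 → 1
  read 'd': 1 → 0
  read 'c': 0 → 2
  read 'a': 2 → 4
  read 'b': 4 → 2
  read 'b': 2 → 2
  end 2, rejected
w4:
  start at 2
  read 'b': 2 → 2
  read 'c': 2 → 1
  read 'a': 1 → 4
  read 'a': 4 → 0
  read 'b': 0 → 2
  read 'c': 2 → 1
  read 'b': 1 → 2
  read 'a': 2 → 4
  read 'c': 4 → 1
  read 'd': 1 → 0
  read 'a': 0 → 3
  end 3, rejected

0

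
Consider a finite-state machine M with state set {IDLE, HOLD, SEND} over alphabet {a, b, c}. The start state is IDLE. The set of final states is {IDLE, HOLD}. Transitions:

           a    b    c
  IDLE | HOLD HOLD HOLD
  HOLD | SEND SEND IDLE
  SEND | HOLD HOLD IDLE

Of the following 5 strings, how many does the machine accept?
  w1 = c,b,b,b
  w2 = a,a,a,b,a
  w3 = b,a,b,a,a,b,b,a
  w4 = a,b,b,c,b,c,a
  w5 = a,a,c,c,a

w1:
  start at IDLE
  read 'c': IDLE → HOLD
  read 'b': HOLD → SEND
  read 'b': SEND → HOLD
  read 'b': HOLD → SEND
  end SEND, rejected
w2:
  start at IDLE
  read 'a': IDLE → HOLD
  read 'a': HOLD → SEND
  read 'a': SEND → HOLD
  read 'b': HOLD → SEND
  read 'a': SEND → HOLD
  end HOLD, accepted
w3:
  start at IDLE
  read 'b': IDLE → HOLD
  read 'a': HOLD → SEND
  read 'b': SEND → HOLD
  read 'a': HOLD → SEND
  read 'a': SEND → HOLD
  read 'b': HOLD → SEND
  read 'b': SEND → HOLD
  read 'a': HOLD → SEND
  end SEND, rejected
w4:
  start at IDLE
  read 'a': IDLE → HOLD
  read 'b': HOLD → SEND
  read 'b': SEND → HOLD
  read 'c': HOLD → IDLE
  read 'b': IDLE → HOLD
  read 'c': HOLD → IDLE
  read 'a': IDLE → HOLD
  end HOLD, accepted
w5:
  start at IDLE
  read 'a': IDLE → HOLD
  read 'a': HOLD → SEND
  read 'c': SEND → IDLE
  read 'c': IDLE → HOLD
  read 'a': HOLD → SEND
  end SEND, rejected

2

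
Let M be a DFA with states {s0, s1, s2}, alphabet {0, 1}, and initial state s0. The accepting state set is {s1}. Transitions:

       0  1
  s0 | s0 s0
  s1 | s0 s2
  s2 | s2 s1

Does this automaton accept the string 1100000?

No

start at s0
read '1': s0 → s0
read '1': s0 → s0
read '0': s0 → s0
read '0': s0 → s0
read '0': s0 → s0
read '0': s0 → s0
read '0': s0 → s0
End state s0 is not accepting.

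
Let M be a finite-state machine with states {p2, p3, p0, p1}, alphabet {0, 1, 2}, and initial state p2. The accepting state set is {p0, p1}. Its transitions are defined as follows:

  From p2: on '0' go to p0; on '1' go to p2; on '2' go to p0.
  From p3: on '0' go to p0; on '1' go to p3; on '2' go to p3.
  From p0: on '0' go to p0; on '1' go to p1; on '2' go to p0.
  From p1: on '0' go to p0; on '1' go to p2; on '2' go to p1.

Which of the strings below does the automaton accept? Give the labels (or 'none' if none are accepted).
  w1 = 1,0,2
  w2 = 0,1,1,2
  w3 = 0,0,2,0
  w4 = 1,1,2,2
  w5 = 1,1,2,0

w1, w2, w3, w4, w5

w1:
  start at p2
  read '1': p2 → p2
  read '0': p2 → p0
  read '2': p0 → p0
  end p0, accepted
w2:
  start at p2
  read '0': p2 → p0
  read '1': p0 → p1
  read '1': p1 → p2
  read '2': p2 → p0
  end p0, accepted
w3:
  start at p2
  read '0': p2 → p0
  read '0': p0 → p0
  read '2': p0 → p0
  read '0': p0 → p0
  end p0, accepted
w4:
  start at p2
  read '1': p2 → p2
  read '1': p2 → p2
  read '2': p2 → p0
  read '2': p0 → p0
  end p0, accepted
w5:
  start at p2
  read '1': p2 → p2
  read '1': p2 → p2
  read '2': p2 → p0
  read '0': p0 → p0
  end p0, accepted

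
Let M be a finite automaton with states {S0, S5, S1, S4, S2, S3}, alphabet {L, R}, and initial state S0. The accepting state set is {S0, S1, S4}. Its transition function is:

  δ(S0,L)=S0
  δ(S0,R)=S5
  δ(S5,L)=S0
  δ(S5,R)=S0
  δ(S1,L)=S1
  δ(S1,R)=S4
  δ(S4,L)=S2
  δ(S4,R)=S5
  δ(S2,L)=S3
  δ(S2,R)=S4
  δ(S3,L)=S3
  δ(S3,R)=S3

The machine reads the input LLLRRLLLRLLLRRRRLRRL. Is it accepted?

Yes

S0 → S0 → S0 → S0 → S5 → S0 → S0 → S0 → S0 → S5 → S0 → S0 → S0 → S5 → S0 → S5 → S0 → S0 → S5 → S0 → S0
End state S0 is accepting.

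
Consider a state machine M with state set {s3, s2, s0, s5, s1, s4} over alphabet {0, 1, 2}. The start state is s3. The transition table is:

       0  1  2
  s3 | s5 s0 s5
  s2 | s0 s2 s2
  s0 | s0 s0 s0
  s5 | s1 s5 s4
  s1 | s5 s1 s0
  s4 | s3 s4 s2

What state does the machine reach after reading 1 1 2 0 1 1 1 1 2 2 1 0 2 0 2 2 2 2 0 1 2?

s0

start at s3
read '1': s3 → s0
read '1': s0 → s0
read '2': s0 → s0
read '0': s0 → s0
read '1': s0 → s0
read '1': s0 → s0
read '1': s0 → s0
read '1': s0 → s0
read '2': s0 → s0
read '2': s0 → s0
read '1': s0 → s0
read '0': s0 → s0
read '2': s0 → s0
read '0': s0 → s0
read '2': s0 → s0
read '2': s0 → s0
read '2': s0 → s0
read '2': s0 → s0
read '0': s0 → s0
read '1': s0 → s0
read '2': s0 → s0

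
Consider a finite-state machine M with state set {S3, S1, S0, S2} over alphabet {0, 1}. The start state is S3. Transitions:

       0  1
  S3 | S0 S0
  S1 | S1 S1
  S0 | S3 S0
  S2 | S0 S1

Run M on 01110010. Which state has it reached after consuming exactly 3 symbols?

Trace: S3 -0-> S0 -1-> S0 -1-> S0
After 3 symbols: S0.

S0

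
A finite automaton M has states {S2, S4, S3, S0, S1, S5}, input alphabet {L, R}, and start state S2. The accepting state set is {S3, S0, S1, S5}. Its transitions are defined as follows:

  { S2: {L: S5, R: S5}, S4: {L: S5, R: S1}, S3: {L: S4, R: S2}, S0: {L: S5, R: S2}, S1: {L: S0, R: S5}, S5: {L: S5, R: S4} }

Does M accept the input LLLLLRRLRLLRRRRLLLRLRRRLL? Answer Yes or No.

Yes

S2 → S5 → S5 → S5 → S5 → S5 → S4 → S1 → S0 → S2 → S5 → S5 → S4 → S1 → S5 → S4 → S5 → S5 → S5 → S4 → S5 → S4 → S1 → S5 → S5 → S5
End state S5 is accepting.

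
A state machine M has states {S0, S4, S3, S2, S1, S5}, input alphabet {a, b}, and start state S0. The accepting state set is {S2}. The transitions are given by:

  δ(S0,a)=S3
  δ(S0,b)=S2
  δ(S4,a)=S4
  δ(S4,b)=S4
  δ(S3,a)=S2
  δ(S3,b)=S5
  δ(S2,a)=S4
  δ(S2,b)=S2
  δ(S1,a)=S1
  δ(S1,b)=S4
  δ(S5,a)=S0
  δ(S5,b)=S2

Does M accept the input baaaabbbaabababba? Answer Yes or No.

Trace: S0 -b-> S2 -a-> S4 -a-> S4 -a-> S4 -a-> S4 -b-> S4 -b-> S4 -b-> S4 -a-> S4 -a-> S4 -b-> S4 -a-> S4 -b-> S4 -a-> S4 -b-> S4 -b-> S4 -a-> S4
End state S4 is not accepting.

No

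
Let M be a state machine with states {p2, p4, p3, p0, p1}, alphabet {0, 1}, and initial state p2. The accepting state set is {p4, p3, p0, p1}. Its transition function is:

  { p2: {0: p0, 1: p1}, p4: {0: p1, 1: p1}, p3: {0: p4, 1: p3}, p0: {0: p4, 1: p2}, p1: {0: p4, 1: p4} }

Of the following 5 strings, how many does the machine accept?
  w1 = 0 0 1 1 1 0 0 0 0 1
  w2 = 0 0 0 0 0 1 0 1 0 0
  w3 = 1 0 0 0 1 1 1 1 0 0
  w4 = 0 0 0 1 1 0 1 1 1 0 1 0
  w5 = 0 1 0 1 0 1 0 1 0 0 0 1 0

5

w1: Trace: p2 -0-> p0 -0-> p4 -1-> p1 -1-> p4 -1-> p1 -0-> p4 -0-> p1 -0-> p4 -0-> p1 -1-> p4  → end p4, accepted
w2: Trace: p2 -0-> p0 -0-> p4 -0-> p1 -0-> p4 -0-> p1 -1-> p4 -0-> p1 -1-> p4 -0-> p1 -0-> p4  → end p4, accepted
w3: Trace: p2 -1-> p1 -0-> p4 -0-> p1 -0-> p4 -1-> p1 -1-> p4 -1-> p1 -1-> p4 -0-> p1 -0-> p4  → end p4, accepted
w4: Trace: p2 -0-> p0 -0-> p4 -0-> p1 -1-> p4 -1-> p1 -0-> p4 -1-> p1 -1-> p4 -1-> p1 -0-> p4 -1-> p1 -0-> p4  → end p4, accepted
w5: Trace: p2 -0-> p0 -1-> p2 -0-> p0 -1-> p2 -0-> p0 -1-> p2 -0-> p0 -1-> p2 -0-> p0 -0-> p4 -0-> p1 -1-> p4 -0-> p1  → end p1, accepted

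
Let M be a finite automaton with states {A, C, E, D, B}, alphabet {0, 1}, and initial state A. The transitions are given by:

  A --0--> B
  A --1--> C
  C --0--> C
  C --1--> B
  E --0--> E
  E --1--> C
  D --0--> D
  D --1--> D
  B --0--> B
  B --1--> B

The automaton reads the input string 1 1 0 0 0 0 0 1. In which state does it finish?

B

A → C → B → B → B → B → B → B → B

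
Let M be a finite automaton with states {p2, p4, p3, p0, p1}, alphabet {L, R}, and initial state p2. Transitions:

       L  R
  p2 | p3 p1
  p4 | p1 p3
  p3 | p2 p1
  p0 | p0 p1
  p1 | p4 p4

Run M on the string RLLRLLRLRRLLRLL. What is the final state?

p3

start at p2
read 'R': p2 → p1
read 'L': p1 → p4
read 'L': p4 → p1
read 'R': p1 → p4
read 'L': p4 → p1
read 'L': p1 → p4
read 'R': p4 → p3
read 'L': p3 → p2
read 'R': p2 → p1
read 'R': p1 → p4
read 'L': p4 → p1
read 'L': p1 → p4
read 'R': p4 → p3
read 'L': p3 → p2
read 'L': p2 → p3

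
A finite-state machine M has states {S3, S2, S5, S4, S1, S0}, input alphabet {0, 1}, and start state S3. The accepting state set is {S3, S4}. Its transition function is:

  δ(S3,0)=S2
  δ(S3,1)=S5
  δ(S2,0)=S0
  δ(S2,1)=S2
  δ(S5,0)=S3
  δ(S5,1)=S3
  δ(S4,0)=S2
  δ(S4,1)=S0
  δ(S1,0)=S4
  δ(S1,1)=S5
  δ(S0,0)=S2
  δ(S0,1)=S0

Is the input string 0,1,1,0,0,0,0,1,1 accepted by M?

No

Trace: S3 -0-> S2 -1-> S2 -1-> S2 -0-> S0 -0-> S2 -0-> S0 -0-> S2 -1-> S2 -1-> S2
End state S2 is not accepting.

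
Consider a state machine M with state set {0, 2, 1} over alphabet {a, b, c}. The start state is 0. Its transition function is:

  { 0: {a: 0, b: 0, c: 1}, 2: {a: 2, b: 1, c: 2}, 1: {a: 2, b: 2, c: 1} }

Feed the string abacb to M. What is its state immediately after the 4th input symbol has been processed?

Trace: 0 -a-> 0 -b-> 0 -a-> 0 -c-> 1
After 4 symbols: 1.

1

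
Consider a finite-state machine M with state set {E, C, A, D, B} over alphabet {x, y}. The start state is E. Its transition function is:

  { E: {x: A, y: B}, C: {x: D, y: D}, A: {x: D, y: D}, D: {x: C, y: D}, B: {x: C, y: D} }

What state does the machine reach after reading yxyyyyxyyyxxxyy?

D

start at E
read 'y': E → B
read 'x': B → C
read 'y': C → D
read 'y': D → D
read 'y': D → D
read 'y': D → D
read 'x': D → C
read 'y': C → D
read 'y': D → D
read 'y': D → D
read 'x': D → C
read 'x': C → D
read 'x': D → C
read 'y': C → D
read 'y': D → D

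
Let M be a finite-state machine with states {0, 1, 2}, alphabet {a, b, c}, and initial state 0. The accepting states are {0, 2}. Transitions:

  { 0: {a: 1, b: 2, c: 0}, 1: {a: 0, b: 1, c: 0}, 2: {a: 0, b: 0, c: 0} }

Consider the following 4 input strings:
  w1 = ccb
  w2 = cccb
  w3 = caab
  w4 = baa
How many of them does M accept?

w1: 0 → 0 → 0 → 2  → end 2, accepted
w2: 0 → 0 → 0 → 0 → 2  → end 2, accepted
w3: 0 → 0 → 1 → 0 → 2  → end 2, accepted
w4: 0 → 2 → 0 → 1  → end 1, rejected

3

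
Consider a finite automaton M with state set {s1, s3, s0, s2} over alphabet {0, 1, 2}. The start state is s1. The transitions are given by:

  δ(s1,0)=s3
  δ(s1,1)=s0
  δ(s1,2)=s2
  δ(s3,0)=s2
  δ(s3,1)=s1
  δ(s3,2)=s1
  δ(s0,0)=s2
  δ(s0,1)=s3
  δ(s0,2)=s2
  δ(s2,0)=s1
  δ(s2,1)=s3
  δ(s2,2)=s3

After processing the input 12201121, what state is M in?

s3

Trace: s1 -1-> s0 -2-> s2 -2-> s3 -0-> s2 -1-> s3 -1-> s1 -2-> s2 -1-> s3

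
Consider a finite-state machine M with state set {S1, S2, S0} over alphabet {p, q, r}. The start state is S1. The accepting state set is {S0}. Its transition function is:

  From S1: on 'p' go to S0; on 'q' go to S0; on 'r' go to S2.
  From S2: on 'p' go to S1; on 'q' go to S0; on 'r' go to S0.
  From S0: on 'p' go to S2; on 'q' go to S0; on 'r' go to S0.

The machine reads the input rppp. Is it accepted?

No

start at S1
read 'r': S1 → S2
read 'p': S2 → S1
read 'p': S1 → S0
read 'p': S0 → S2
End state S2 is not accepting.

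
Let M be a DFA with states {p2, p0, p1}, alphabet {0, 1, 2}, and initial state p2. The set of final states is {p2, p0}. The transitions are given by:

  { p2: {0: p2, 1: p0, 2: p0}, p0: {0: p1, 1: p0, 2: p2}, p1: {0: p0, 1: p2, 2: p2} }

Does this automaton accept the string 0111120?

Yes

Trace: p2 -0-> p2 -1-> p0 -1-> p0 -1-> p0 -1-> p0 -2-> p2 -0-> p2
End state p2 is accepting.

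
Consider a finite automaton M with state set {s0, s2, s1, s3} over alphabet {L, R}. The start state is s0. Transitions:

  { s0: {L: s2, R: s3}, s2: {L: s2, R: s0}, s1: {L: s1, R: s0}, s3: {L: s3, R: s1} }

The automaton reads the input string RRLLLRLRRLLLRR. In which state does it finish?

s0

s0 → s3 → s1 → s1 → s1 → s1 → s0 → s2 → s0 → s3 → s3 → s3 → s3 → s1 → s0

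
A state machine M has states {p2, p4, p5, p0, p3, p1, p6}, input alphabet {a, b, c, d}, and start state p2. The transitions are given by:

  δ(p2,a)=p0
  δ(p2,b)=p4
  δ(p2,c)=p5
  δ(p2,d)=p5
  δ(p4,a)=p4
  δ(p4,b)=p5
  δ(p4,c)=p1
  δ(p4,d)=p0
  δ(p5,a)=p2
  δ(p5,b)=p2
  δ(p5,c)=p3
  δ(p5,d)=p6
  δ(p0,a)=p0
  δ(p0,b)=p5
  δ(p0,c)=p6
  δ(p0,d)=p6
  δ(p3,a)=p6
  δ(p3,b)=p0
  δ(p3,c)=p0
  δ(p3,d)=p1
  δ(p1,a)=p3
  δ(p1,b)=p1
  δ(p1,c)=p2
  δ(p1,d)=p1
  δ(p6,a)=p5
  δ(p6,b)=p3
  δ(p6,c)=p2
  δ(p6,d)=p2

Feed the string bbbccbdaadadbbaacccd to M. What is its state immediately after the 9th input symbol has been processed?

p2

Trace: p2 -b-> p4 -b-> p5 -b-> p2 -c-> p5 -c-> p3 -b-> p0 -d-> p6 -a-> p5 -a-> p2
After 9 symbols: p2.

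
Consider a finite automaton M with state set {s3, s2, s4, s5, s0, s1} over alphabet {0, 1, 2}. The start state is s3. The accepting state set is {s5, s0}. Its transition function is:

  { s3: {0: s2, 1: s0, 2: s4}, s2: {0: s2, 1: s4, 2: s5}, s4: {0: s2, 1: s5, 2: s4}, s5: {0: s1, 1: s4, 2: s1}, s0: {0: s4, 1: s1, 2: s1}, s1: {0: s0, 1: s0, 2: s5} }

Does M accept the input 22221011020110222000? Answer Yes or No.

No

s3 → s4 → s4 → s4 → s4 → s5 → s1 → s0 → s1 → s0 → s1 → s0 → s1 → s0 → s4 → s4 → s4 → s4 → s2 → s2 → s2
End state s2 is not accepting.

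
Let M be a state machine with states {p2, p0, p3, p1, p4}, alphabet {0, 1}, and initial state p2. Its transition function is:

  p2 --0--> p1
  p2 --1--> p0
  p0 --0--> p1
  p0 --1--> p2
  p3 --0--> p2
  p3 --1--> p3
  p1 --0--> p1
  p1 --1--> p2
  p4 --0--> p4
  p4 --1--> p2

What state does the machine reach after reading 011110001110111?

p2 → p1 → p2 → p0 → p2 → p0 → p1 → p1 → p1 → p2 → p0 → p2 → p1 → p2 → p0 → p2

p2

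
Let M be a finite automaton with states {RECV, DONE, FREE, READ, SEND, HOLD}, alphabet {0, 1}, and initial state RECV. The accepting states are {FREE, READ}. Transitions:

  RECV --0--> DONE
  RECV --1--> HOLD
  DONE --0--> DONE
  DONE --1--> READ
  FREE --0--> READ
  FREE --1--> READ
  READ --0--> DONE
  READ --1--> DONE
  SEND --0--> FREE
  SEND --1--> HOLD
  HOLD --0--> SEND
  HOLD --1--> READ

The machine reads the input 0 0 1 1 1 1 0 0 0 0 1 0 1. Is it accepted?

Yes

Trace: RECV -0-> DONE -0-> DONE -1-> READ -1-> DONE -1-> READ -1-> DONE -0-> DONE -0-> DONE -0-> DONE -0-> DONE -1-> READ -0-> DONE -1-> READ
End state READ is accepting.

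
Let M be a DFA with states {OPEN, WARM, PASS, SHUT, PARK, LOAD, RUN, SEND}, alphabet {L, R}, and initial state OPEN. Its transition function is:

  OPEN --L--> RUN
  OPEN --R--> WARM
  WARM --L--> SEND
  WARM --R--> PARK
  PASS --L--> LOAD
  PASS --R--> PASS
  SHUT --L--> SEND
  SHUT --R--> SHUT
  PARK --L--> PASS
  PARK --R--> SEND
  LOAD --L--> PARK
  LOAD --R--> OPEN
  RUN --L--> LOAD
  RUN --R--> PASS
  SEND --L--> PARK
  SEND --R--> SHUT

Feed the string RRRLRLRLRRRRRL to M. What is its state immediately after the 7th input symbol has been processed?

SEND

Trace: OPEN -R-> WARM -R-> PARK -R-> SEND -L-> PARK -R-> SEND -L-> PARK -R-> SEND
After 7 symbols: SEND.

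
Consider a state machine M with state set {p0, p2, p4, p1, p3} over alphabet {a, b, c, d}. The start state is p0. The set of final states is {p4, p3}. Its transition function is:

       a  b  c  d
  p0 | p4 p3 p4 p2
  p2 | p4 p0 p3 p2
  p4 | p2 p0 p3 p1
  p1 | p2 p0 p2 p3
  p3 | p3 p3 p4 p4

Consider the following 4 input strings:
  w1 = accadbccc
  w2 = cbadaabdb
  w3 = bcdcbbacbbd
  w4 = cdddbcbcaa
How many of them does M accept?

3

w1:
  start at p0
  read 'a': p0 → p4
  read 'c': p4 → p3
  read 'c': p3 → p4
  read 'a': p4 → p2
  read 'd': p2 → p2
  read 'b': p2 → p0
  read 'c': p0 → p4
  read 'c': p4 → p3
  read 'c': p3 → p4
  end p4, accepted
w2:
  start at p0
  read 'c': p0 → p4
  read 'b': p4 → p0
  read 'a': p0 → p4
  read 'd': p4 → p1
  read 'a': p1 → p2
  read 'a': p2 → p4
  read 'b': p4 → p0
  read 'd': p0 → p2
  read 'b': p2 → p0
  end p0, rejected
w3:
  start at p0
  read 'b': p0 → p3
  read 'c': p3 → p4
  read 'd': p4 → p1
  read 'c': p1 → p2
  read 'b': p2 → p0
  read 'b': p0 → p3
  read 'a': p3 → p3
  read 'c': p3 → p4
  read 'b': p4 → p0
  read 'b': p0 → p3
  read 'd': p3 → p4
  end p4, accepted
w4:
  start at p0
  read 'c': p0 → p4
  read 'd': p4 → p1
  read 'd': p1 → p3
  read 'd': p3 → p4
  read 'b': p4 → p0
  read 'c': p0 → p4
  read 'b': p4 → p0
  read 'c': p0 → p4
  read 'a': p4 → p2
  read 'a': p2 → p4
  end p4, accepted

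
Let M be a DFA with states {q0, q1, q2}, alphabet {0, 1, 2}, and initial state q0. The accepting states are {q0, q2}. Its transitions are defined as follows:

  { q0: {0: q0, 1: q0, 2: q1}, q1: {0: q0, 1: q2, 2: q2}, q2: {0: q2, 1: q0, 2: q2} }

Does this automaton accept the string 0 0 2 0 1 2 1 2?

Yes

q0 → q0 → q0 → q1 → q0 → q0 → q1 → q2 → q2
End state q2 is accepting.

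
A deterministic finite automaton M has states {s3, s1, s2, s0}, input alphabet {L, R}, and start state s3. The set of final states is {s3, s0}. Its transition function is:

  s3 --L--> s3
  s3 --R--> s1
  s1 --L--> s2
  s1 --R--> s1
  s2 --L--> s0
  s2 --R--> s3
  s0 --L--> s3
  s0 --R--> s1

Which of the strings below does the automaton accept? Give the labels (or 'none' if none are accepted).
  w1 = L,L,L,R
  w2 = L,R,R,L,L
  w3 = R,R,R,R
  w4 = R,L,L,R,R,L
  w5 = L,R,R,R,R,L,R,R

w1: Trace: s3 -L-> s3 -L-> s3 -L-> s3 -R-> s1  → end s1, rejected
w2: Trace: s3 -L-> s3 -R-> s1 -R-> s1 -L-> s2 -L-> s0  → end s0, accepted
w3: Trace: s3 -R-> s1 -R-> s1 -R-> s1 -R-> s1  → end s1, rejected
w4: Trace: s3 -R-> s1 -L-> s2 -L-> s0 -R-> s1 -R-> s1 -L-> s2  → end s2, rejected
w5: Trace: s3 -L-> s3 -R-> s1 -R-> s1 -R-> s1 -R-> s1 -L-> s2 -R-> s3 -R-> s1  → end s1, rejected

w2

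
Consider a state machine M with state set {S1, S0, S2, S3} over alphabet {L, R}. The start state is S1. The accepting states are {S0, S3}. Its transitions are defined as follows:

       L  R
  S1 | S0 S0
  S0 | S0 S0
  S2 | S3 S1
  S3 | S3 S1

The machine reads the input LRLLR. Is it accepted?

Yes

start at S1
read 'L': S1 → S0
read 'R': S0 → S0
read 'L': S0 → S0
read 'L': S0 → S0
read 'R': S0 → S0
End state S0 is accepting.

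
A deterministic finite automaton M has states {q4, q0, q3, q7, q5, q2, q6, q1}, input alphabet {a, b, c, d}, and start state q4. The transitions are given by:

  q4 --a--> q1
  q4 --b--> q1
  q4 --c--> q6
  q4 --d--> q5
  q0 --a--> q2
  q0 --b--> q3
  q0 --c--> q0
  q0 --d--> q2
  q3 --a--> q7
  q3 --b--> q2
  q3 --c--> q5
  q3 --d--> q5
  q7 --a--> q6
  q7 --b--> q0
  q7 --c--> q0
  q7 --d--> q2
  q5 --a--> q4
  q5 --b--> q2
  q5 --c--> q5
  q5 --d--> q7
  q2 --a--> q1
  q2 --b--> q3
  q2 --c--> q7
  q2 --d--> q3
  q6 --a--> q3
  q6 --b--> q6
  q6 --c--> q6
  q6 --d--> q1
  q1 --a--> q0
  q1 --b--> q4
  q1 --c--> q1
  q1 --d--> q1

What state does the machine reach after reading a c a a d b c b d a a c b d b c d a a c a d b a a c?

Trace: q4 -a-> q1 -c-> q1 -a-> q0 -a-> q2 -d-> q3 -b-> q2 -c-> q7 -b-> q0 -d-> q2 -a-> q1 -a-> q0 -c-> q0 -b-> q3 -d-> q5 -b-> q2 -c-> q7 -d-> q2 -a-> q1 -a-> q0 -c-> q0 -a-> q2 -d-> q3 -b-> q2 -a-> q1 -a-> q0 -c-> q0

q0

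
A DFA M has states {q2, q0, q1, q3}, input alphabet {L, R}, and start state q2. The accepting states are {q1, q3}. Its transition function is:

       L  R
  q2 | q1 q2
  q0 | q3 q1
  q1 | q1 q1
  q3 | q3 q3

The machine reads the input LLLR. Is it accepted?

Yes

q2 → q1 → q1 → q1 → q1
End state q1 is accepting.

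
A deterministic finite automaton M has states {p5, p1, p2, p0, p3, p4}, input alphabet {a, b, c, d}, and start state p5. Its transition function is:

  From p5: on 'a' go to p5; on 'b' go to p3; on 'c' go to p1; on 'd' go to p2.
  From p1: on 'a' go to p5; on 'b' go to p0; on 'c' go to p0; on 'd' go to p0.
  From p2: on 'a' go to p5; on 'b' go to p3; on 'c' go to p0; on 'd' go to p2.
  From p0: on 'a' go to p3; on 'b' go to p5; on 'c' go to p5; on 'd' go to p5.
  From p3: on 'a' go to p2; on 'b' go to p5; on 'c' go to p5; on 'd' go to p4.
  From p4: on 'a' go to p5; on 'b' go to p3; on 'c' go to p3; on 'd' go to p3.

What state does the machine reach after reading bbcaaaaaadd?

p2

start at p5
read 'b': p5 → p3
read 'b': p3 → p5
read 'c': p5 → p1
read 'a': p1 → p5
read 'a': p5 → p5
read 'a': p5 → p5
read 'a': p5 → p5
read 'a': p5 → p5
read 'a': p5 → p5
read 'd': p5 → p2
read 'd': p2 → p2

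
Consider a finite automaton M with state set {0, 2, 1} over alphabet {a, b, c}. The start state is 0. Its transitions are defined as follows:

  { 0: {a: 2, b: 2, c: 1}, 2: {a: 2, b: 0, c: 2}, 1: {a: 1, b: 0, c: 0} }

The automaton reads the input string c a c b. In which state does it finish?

0 → 1 → 1 → 0 → 2

2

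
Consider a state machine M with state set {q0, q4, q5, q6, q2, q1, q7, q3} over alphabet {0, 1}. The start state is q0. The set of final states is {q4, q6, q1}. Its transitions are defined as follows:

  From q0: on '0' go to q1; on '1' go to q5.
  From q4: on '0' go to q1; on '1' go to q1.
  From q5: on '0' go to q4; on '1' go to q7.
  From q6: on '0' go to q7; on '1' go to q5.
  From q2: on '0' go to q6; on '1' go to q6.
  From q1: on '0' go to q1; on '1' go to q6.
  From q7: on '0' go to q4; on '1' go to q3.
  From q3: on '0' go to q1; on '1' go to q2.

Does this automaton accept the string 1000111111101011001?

Trace: q0 -1-> q5 -0-> q4 -0-> q1 -0-> q1 -1-> q6 -1-> q5 -1-> q7 -1-> q3 -1-> q2 -1-> q6 -1-> q5 -0-> q4 -1-> q1 -0-> q1 -1-> q6 -1-> q5 -0-> q4 -0-> q1 -1-> q6
End state q6 is accepting.

Yes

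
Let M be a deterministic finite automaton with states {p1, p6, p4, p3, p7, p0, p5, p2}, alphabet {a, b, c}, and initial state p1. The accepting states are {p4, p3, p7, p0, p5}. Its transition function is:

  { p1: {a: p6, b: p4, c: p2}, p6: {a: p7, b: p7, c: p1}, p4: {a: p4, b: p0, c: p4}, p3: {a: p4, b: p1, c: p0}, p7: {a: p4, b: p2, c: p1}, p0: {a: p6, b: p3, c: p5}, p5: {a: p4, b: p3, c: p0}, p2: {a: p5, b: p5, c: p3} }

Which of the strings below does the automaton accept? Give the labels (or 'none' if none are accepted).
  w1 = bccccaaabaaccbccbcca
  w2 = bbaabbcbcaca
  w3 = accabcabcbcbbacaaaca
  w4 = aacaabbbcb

w1, w3, w4

w1:
  start at p1
  read 'b': p1 → p4
  read 'c': p4 → p4
  read 'c': p4 → p4
  read 'c': p4 → p4
  read 'c': p4 → p4
  read 'a': p4 → p4
  read 'a': p4 → p4
  read 'a': p4 → p4
  read 'b': p4 → p0
  read 'a': p0 → p6
  read 'a': p6 → p7
  read 'c': p7 → p1
  read 'c': p1 → p2
  read 'b': p2 → p5
  read 'c': p5 → p0
  read 'c': p0 → p5
  read 'b': p5 → p3
  read 'c': p3 → p0
  read 'c': p0 → p5
  read 'a': p5 → p4
  end p4, accepted
w2:
  start at p1
  read 'b': p1 → p4
  read 'b': p4 → p0
  read 'a': p0 → p6
  read 'a': p6 → p7
  read 'b': p7 → p2
  read 'b': p2 → p5
  read 'c': p5 → p0
  read 'b': p0 → p3
  read 'c': p3 → p0
  read 'a': p0 → p6
  read 'c': p6 → p1
  read 'a': p1 → p6
  end p6, rejected
w3:
  start at p1
  read 'a': p1 → p6
  read 'c': p6 → p1
  read 'c': p1 → p2
  read 'a': p2 → p5
  read 'b': p5 → p3
  read 'c': p3 → p0
  read 'a': p0 → p6
  read 'b': p6 → p7
  read 'c': p7 → p1
  read 'b': p1 → p4
  read 'c': p4 → p4
  read 'b': p4 → p0
  read 'b': p0 → p3
  read 'a': p3 → p4
  read 'c': p4 → p4
  read 'a': p4 → p4
  read 'a': p4 → p4
  read 'a': p4 → p4
  read 'c': p4 → p4
  read 'a': p4 → p4
  end p4, accepted
w4:
  start at p1
  read 'a': p1 → p6
  read 'a': p6 → p7
  read 'c': p7 → p1
  read 'a': p1 → p6
  read 'a': p6 → p7
  read 'b': p7 → p2
  read 'b': p2 → p5
  read 'b': p5 → p3
  read 'c': p3 → p0
  read 'b': p0 → p3
  end p3, accepted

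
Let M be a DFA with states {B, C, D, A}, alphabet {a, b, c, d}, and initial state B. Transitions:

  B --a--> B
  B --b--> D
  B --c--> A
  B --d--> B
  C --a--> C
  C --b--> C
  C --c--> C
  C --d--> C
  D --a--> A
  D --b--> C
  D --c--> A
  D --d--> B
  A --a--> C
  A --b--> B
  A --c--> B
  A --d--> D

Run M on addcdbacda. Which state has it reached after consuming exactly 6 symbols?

start at B
read 'a': B → B
read 'd': B → B
read 'd': B → B
read 'c': B → A
read 'd': A → D
read 'b': D → C
After 6 symbols: C.

C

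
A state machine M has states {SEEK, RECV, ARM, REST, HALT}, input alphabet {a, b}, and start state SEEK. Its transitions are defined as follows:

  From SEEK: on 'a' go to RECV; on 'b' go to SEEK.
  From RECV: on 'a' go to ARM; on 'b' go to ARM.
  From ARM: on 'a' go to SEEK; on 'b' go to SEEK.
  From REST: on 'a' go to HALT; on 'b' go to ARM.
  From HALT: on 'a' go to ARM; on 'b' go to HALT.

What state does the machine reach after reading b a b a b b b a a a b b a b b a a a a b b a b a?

SEEK

Trace: SEEK -b-> SEEK -a-> RECV -b-> ARM -a-> SEEK -b-> SEEK -b-> SEEK -b-> SEEK -a-> RECV -a-> ARM -a-> SEEK -b-> SEEK -b-> SEEK -a-> RECV -b-> ARM -b-> SEEK -a-> RECV -a-> ARM -a-> SEEK -a-> RECV -b-> ARM -b-> SEEK -a-> RECV -b-> ARM -a-> SEEK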